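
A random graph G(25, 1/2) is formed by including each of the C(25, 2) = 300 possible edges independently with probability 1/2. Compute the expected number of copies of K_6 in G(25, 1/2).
E[# K_6] = C(25, 6) · (1/2)^C(6, 2) = 177100 / 2^15 = 44275/8192 ≈ 5.404663

For each 6-subset S of vertices (there are C(25, 6) = 177100 such S), let X_S = 1 if S induces a K_6 (all C(6, 2) = 15 edges present). Then P(X_S = 1) = (1/2)^15 = 1/32768. By linearity of expectation, E[# K_6] = C(25, 6) · (1/2)^15 = 177100 / 32768 = 44275/8192 ≈ 5.404663.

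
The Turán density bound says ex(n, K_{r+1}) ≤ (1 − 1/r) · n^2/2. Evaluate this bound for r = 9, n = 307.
Turán density bound = (8/9) · 307^2/2 = 376996/9 ≈ 41888.4444

Turán's theorem: ex(n, K_{r+1}) is achieved by the complete r-partite Turán graph T(n, r) with parts as balanced as possible, and is at most (1 − 1/r) · n^2/2. For r = 9, n = 307: the density bound is (8/9) · 94249/2 = 376996/9 ≈ 41888.4444. The integer-valued extremum is e(T(307, 9)) = 41888, which is strictly less than the density bound 376996/9 since 9 ∤ 307 (the parts of T(307, 9) cannot all be equal).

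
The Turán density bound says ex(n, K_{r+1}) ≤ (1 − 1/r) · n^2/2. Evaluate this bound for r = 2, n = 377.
Turán density bound = (1/2) · 377^2/2 = 142129/4 ≈ 35532.25

Turán's theorem: ex(n, K_{r+1}) is achieved by the complete r-partite Turán graph T(n, r) with parts as balanced as possible, and is at most (1 − 1/r) · n^2/2. For r = 2, n = 377: the density bound is (1/2) · 142129/2 = 142129/4 ≈ 35532.25. The integer-valued extremum is e(T(377, 2)) = 35532, which is strictly less than the density bound 142129/4 since 2 ∤ 377 (the parts of T(377, 2) cannot all be equal).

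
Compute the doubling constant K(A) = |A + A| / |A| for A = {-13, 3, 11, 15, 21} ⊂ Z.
K = |A + A| / |A| = 15/5 = 3

Enumerate A + A = {a + b : a, b ∈ A}. With |A| = 5, there are |A|^2 = 25 ordered sum pairs; collecting distinct values, A + A = {-26, -10, -2, 2, 6, 8, 14, 18, 22, 24, 26, 30, 32, 36, 42}, so |A + A| = 15. Thus K = 15/5 = 3. For comparison, the minimum possible |A + A| over all 5-element sets is 2·5 − 1 = 9 (so min K = 9/5), attained only by arithmetic progressions.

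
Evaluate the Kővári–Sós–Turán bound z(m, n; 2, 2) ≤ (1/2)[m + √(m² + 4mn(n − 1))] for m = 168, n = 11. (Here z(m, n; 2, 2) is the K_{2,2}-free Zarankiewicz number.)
z(168, 11; 2, 2) ≤ (1/2)[168 + √(168² + 4·168·11·10)] = (1/2)[168 + √102144] = 243.7999

Kővári–Sós–Turán: let r_1, ..., r_168 be the row sums and z = Σ r_i the total number of 1s. Each pair of columns can share at most one row with both entries 1 (else a 2×2 all-ones block appears), so Σ_i C(r_i, 2) ≤ C(11, 2) = 55. By convexity Σ_i C(r_i, 2) ≥ 168·C(z/168, 2) = z(z − 168)/(2·168), giving z² − 168z − 168·11·10 ≤ 0 and hence z ≤ (1/2)[168 + √(28224 + 4·18480)] = (1/2)[168 + √102144] ≈ (1/2)(168 + 319.5997) = 243.7999.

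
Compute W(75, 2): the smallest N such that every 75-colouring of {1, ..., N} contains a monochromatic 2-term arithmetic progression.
W(75, 2) = 75 + 1 = 76

A 2-term AP is any pair of integers, so a monochromatic 2-AP exists iff some colour is used at least twice. With 75 colours, the colouring i ↦ i on {1, ..., 75} uses each colour once, avoiding any monochromatic pair, so W(75, 2) > 75. For {1, ..., 76}, pigeonhole forces two integers of the same colour, which form a monochromatic 2-AP. Hence W(75, 2) = 76.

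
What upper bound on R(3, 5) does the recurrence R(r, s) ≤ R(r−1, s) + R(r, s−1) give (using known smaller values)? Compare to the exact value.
R(3, 5) ≤ R(2, 5) + R(3, 4) = 5 + 9 = 14; exact value R(3, 5) = 14.

The Erdős–Szekeres recurrence R(r, s) ≤ R(r−1, s) + R(r, s−1) applied to (r, s) = (3, 5) gives
  R(3, 5) ≤ R(2, 5) + R(3, 4) = 5 + 9 = 14.
(Recall R(2, k) = k and R is symmetric.) Here the recurrence bound is tight: a matching lower-bound construction on K_{13} shows R(3, 5) > 13, so R(3, 5) = 14 exactly.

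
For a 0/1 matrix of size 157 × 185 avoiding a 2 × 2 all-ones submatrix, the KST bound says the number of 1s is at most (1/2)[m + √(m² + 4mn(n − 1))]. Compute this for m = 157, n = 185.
z(157, 185; 2, 2) ≤ (1/2)[157 + √(157² + 4·157·185·184)] = (1/2)[157 + √21401769] = 2391.6023

Kővári–Sós–Turán: let r_1, ..., r_157 be the row sums and z = Σ r_i the total number of 1s. Each pair of columns can share at most one row with both entries 1 (else a 2×2 all-ones block appears), so Σ_i C(r_i, 2) ≤ C(185, 2) = 17020. By convexity Σ_i C(r_i, 2) ≥ 157·C(z/157, 2) = z(z − 157)/(2·157), giving z² − 157z − 157·185·184 ≤ 0 and hence z ≤ (1/2)[157 + √(24649 + 4·5344280)] = (1/2)[157 + √21401769] ≈ (1/2)(157 + 4626.2046) = 2391.6023.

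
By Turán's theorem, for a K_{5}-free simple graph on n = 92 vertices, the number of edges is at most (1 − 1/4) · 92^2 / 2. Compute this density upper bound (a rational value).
Turán density bound = (3/4) · 92^2/2 = 3174

Turán's theorem: ex(n, K_{r+1}) is achieved by the complete r-partite Turán graph T(n, r) with parts as balanced as possible, and is at most (1 − 1/r) · n^2/2. For r = 4, n = 92: the density bound is (3/4) · 8464/2 = 3174. Since 4 ∣ 92, the Turán graph T(92, 4) has parts of equal size 23, and its edge count e(T(92, 4)) = 3174 attains the density bound exactly.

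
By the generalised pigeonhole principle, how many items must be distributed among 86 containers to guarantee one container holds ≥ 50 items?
n = (50 − 1)·86 + 1 = 4215

By the generalised pigeonhole principle, to guarantee some box contains ≥ r objects we need more than (r − 1) · k objects total. Threshold: n = (r − 1) · k + 1. With r = 50 and k = 86: n = 49 · 86 + 1 = 4214 + 1 = 4215. For n = 4214 = 49 · 86, we can put exactly 49 objects in every box, avoiding 50 in any single one — so 4215 is tight.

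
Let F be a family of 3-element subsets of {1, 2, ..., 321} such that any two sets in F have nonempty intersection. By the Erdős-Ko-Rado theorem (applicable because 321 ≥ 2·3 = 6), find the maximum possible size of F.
max |F| = C(320, 2) = 51040

Erdős-Ko-Rado (1961): when n ≥ 2k, max |F| = C(n−1, k−1). The bound is attained by the star {A : i ∈ A} for any fixed i ∈ [n]. Here C(321−1, 3−1) = C(320, 2) = 51040.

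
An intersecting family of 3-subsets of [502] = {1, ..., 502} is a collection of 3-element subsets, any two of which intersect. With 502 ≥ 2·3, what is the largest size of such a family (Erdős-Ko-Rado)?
max |F| = C(501, 2) = 125250

Erdős-Ko-Rado (1961): when n ≥ 2k, max |F| = C(n−1, k−1). The bound is attained by the star {A : i ∈ A} for any fixed i ∈ [n]. Here C(502−1, 3−1) = C(501, 2) = 125250.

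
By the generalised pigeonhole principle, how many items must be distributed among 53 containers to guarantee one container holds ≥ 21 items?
n = (21 − 1)·53 + 1 = 1061

By the generalised pigeonhole principle, to guarantee some box contains ≥ r objects we need more than (r − 1) · k objects total. Threshold: n = (r − 1) · k + 1. With r = 21 and k = 53: n = 20 · 53 + 1 = 1060 + 1 = 1061. For n = 1060 = 20 · 53, we can put exactly 20 objects in every box, avoiding 21 in any single one — so 1061 is tight.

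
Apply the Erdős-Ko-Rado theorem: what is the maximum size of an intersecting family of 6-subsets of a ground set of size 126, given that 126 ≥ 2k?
max |F| = C(125, 5) = 234531275

The Erdős-Ko-Rado theorem states: for n ≥ 2k, an intersecting family of k-subsets of an n-element set has size at most C(n − 1, k − 1), with equality for 'star' families {A ⊆ [n] : |A| = k, i ∈ A} (fix an element i). For n = 126, k = 6: C(125, 5) = 234531275.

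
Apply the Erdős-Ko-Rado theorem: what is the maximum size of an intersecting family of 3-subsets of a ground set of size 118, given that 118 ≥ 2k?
max |F| = C(117, 2) = 6786

Erdős-Ko-Rado (1961): when n ≥ 2k, max |F| = C(n−1, k−1). The bound is attained by the star {A : i ∈ A} for any fixed i ∈ [n]. Here C(118−1, 3−1) = C(117, 2) = 6786.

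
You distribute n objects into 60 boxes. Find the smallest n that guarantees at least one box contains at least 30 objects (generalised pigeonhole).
n = (30 − 1)·60 + 1 = 1741

By the generalised pigeonhole principle, to guarantee some box contains ≥ r objects we need more than (r − 1) · k objects total. Threshold: n = (r − 1) · k + 1. With r = 30 and k = 60: n = 29 · 60 + 1 = 1740 + 1 = 1741. For n = 1740 = 29 · 60, we can put exactly 29 objects in every box, avoiding 30 in any single one — so 1741 is tight.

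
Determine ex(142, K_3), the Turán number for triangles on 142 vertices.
ex(142, K_3) = ⌊142^2/4⌋ = 5041

Mantel (1907): a triangle-free graph on n vertices has at most ⌊n^2/4⌋ edges, with equality for the complete bipartite graph K_{⌊n/2⌋, ⌈n/2⌉}. For n = 142: ⌊142^2/4⌋ = ⌊20164/4⌋ = 5041. The extremal graph is K_{71, 71}, which has 71·71 = 5041 edges.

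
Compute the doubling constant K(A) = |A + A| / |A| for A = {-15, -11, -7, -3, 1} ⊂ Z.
K = |A + A| / |A| = 9/5

Enumerate A + A = {a + b : a, b ∈ A}. With |A| = 5, there are |A|^2 = 25 ordered sum pairs; collecting distinct values, A + A = {-30, -26, -22, -18, -14, -10, -6, -2, 2}, so |A + A| = 9. Thus K = 9/5. Here |A + A| = 2|A| − 1 = 9, the minimum possible — so K = 9/5 is minimal, which holds iff A is an arithmetic progression.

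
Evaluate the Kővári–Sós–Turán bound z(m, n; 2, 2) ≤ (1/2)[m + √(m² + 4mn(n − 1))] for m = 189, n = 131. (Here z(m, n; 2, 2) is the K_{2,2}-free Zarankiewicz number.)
z(189, 131; 2, 2) ≤ (1/2)[189 + √(189² + 4·189·131·130)] = (1/2)[189 + √12910401] = 1891.0523

Kővári–Sós–Turán: let r_1, ..., r_189 be the row sums and z = Σ r_i the total number of 1s. Each pair of columns can share at most one row with both entries 1 (else a 2×2 all-ones block appears), so Σ_i C(r_i, 2) ≤ C(131, 2) = 8515. By convexity Σ_i C(r_i, 2) ≥ 189·C(z/189, 2) = z(z − 189)/(2·189), giving z² − 189z − 189·131·130 ≤ 0 and hence z ≤ (1/2)[189 + √(35721 + 4·3218670)] = (1/2)[189 + √12910401] ≈ (1/2)(189 + 3593.1046) = 1891.0523.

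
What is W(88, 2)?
W(88, 2) = 88 + 1 = 89

A 2-term AP is any pair of integers, so a monochromatic 2-AP exists iff some colour is used at least twice. With 88 colours, the colouring i ↦ i on {1, ..., 88} uses each colour once, avoiding any monochromatic pair, so W(88, 2) > 88. For {1, ..., 89}, pigeonhole forces two integers of the same colour, which form a monochromatic 2-AP. Hence W(88, 2) = 89.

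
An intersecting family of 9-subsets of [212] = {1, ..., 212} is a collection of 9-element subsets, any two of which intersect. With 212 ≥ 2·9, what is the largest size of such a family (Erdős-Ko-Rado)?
max |F| = C(211, 8) = 85194673325190

Erdős-Ko-Rado (1961): when n ≥ 2k, max |F| = C(n−1, k−1). The bound is attained by the star {A : i ∈ A} for any fixed i ∈ [n]. Here C(212−1, 9−1) = C(211, 8) = 85194673325190.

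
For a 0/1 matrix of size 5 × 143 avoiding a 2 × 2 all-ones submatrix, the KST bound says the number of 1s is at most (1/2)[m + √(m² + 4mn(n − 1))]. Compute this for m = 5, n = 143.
z(5, 143; 2, 2) ≤ (1/2)[5 + √(5² + 4·5·143·142)] = (1/2)[5 + √406145] = 321.1475

Kővári–Sós–Turán: let r_1, ..., r_5 be the row sums and z = Σ r_i the total number of 1s. Each pair of columns can share at most one row with both entries 1 (else a 2×2 all-ones block appears), so Σ_i C(r_i, 2) ≤ C(143, 2) = 10153. By convexity Σ_i C(r_i, 2) ≥ 5·C(z/5, 2) = z(z − 5)/(2·5), giving z² − 5z − 5·143·142 ≤ 0 and hence z ≤ (1/2)[5 + √(25 + 4·101530)] = (1/2)[5 + √406145] ≈ (1/2)(5 + 637.2951) = 321.1475.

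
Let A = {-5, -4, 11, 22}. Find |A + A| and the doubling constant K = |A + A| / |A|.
K = |A + A| / |A| = 10/4 = 5/2

Enumerate A + A = {a + b : a, b ∈ A}. With |A| = 4, there are |A|^2 = 16 ordered sum pairs; collecting distinct values, A + A = {-10, -9, -8, 6, 7, 17, 18, 22, 33, 44}, so |A + A| = 10. Thus K = 10/4 = 5/2. For comparison, the minimum possible |A + A| over all 4-element sets is 2·4 − 1 = 7 (so min K = 7/4), attained only by arithmetic progressions.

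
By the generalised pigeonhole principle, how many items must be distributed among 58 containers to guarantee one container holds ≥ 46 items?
n = (46 − 1)·58 + 1 = 2611

By the generalised pigeonhole principle, to guarantee some box contains ≥ r objects we need more than (r − 1) · k objects total. Threshold: n = (r − 1) · k + 1. With r = 46 and k = 58: n = 45 · 58 + 1 = 2610 + 1 = 2611. For n = 2610 = 45 · 58, we can put exactly 45 objects in every box, avoiding 46 in any single one — so 2611 is tight.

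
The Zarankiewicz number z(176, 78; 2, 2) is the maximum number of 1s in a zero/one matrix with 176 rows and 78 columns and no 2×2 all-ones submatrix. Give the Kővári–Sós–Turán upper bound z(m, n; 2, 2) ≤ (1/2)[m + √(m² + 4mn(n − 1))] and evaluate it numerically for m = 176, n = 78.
z(176, 78; 2, 2) ≤ (1/2)[176 + √(176² + 4·176·78·77)] = (1/2)[176 + √4259200] = 1119.8915

Kővári–Sós–Turán: let r_1, ..., r_176 be the row sums and z = Σ r_i the total number of 1s. Each pair of columns can share at most one row with both entries 1 (else a 2×2 all-ones block appears), so Σ_i C(r_i, 2) ≤ C(78, 2) = 3003. By convexity Σ_i C(r_i, 2) ≥ 176·C(z/176, 2) = z(z − 176)/(2·176), giving z² − 176z − 176·78·77 ≤ 0 and hence z ≤ (1/2)[176 + √(30976 + 4·1057056)] = (1/2)[176 + √4259200] ≈ (1/2)(176 + 2063.7829) = 1119.8915.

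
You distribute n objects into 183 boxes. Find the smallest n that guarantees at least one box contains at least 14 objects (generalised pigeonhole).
n = (14 − 1)·183 + 1 = 2380

By the generalised pigeonhole principle, to guarantee some box contains ≥ r objects we need more than (r − 1) · k objects total. Threshold: n = (r − 1) · k + 1. With r = 14 and k = 183: n = 13 · 183 + 1 = 2379 + 1 = 2380. For n = 2379 = 13 · 183, we can put exactly 13 objects in every box, avoiding 14 in any single one — so 2380 is tight.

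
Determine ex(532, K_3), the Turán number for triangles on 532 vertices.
ex(532, K_3) = ⌊532^2/4⌋ = 70756

Mantel (1907): a triangle-free graph on n vertices has at most ⌊n^2/4⌋ edges, with equality for the complete bipartite graph K_{⌊n/2⌋, ⌈n/2⌉}. For n = 532: ⌊532^2/4⌋ = ⌊283024/4⌋ = 70756. The extremal graph is K_{266, 266}, which has 266·266 = 70756 edges.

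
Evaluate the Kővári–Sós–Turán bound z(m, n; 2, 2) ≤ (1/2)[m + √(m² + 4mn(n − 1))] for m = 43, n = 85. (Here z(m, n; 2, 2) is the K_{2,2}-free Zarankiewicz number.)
z(43, 85; 2, 2) ≤ (1/2)[43 + √(43² + 4·43·85·84)] = (1/2)[43 + √1229929] = 576.0108

Kővári–Sós–Turán: let r_1, ..., r_43 be the row sums and z = Σ r_i the total number of 1s. Each pair of columns can share at most one row with both entries 1 (else a 2×2 all-ones block appears), so Σ_i C(r_i, 2) ≤ C(85, 2) = 3570. By convexity Σ_i C(r_i, 2) ≥ 43·C(z/43, 2) = z(z − 43)/(2·43), giving z² − 43z − 43·85·84 ≤ 0 and hence z ≤ (1/2)[43 + √(1849 + 4·307020)] = (1/2)[43 + √1229929] ≈ (1/2)(43 + 1109.0216) = 576.0108.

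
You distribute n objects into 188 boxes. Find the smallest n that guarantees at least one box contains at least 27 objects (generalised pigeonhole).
n = (27 − 1)·188 + 1 = 4889

By the generalised pigeonhole principle, to guarantee some box contains ≥ r objects we need more than (r − 1) · k objects total. Threshold: n = (r − 1) · k + 1. With r = 27 and k = 188: n = 26 · 188 + 1 = 4888 + 1 = 4889. For n = 4888 = 26 · 188, we can put exactly 26 objects in every box, avoiding 27 in any single one — so 4889 is tight.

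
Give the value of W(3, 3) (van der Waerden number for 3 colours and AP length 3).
W(3, 3) = 27

This is a classical value, W(3, 3) = 27, established by combining an explicit 3-colouring of {1, ..., 26} with no monochromatic 3-AP (giving the lower bound W(3, 3) > 26) and a finite case analysis / exhaustive computer search showing every 3-colouring of {1, ..., 27} has such an AP.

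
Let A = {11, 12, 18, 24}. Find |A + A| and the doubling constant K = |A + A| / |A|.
K = |A + A| / |A| = 9/4

Enumerate A + A = {a + b : a, b ∈ A}. With |A| = 4, there are |A|^2 = 16 ordered sum pairs; collecting distinct values, A + A = {22, 23, 24, 29, 30, 35, 36, 42, 48}, so |A + A| = 9. Thus K = 9/4. For comparison, the minimum possible |A + A| over all 4-element sets is 2·4 − 1 = 7 (so min K = 7/4), attained only by arithmetic progressions.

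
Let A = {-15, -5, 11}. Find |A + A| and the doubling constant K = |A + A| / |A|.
K = |A + A| / |A| = 6/3 = 2

Enumerate A + A = {a + b : a, b ∈ A}. With |A| = 3, there are |A|^2 = 9 ordered sum pairs; collecting distinct values, A + A = {-30, -20, -10, -4, 6, 22}, so |A + A| = 6. Thus K = 6/3 = 2. For comparison, the minimum possible |A + A| over all 3-element sets is 2·3 − 1 = 5 (so min K = 5/3), attained only by arithmetic progressions.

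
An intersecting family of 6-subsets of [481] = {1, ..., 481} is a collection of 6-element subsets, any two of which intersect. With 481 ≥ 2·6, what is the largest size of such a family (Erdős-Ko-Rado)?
max |F| = C(480, 5) = 207945120096

The Erdős-Ko-Rado theorem states: for n ≥ 2k, an intersecting family of k-subsets of an n-element set has size at most C(n − 1, k − 1), with equality for 'star' families {A ⊆ [n] : |A| = k, i ∈ A} (fix an element i). For n = 481, k = 6: C(480, 5) = 207945120096.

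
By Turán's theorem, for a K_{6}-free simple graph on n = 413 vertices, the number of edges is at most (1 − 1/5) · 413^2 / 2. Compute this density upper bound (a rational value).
Turán density bound = (4/5) · 413^2/2 = 341138/5 ≈ 68227.6

Turán's theorem: ex(n, K_{r+1}) is achieved by the complete r-partite Turán graph T(n, r) with parts as balanced as possible, and is at most (1 − 1/r) · n^2/2. For r = 5, n = 413: the density bound is (4/5) · 170569/2 = 341138/5 ≈ 68227.6. The integer-valued extremum is e(T(413, 5)) = 68227, which is strictly less than the density bound 341138/5 since 5 ∤ 413 (the parts of T(413, 5) cannot all be equal).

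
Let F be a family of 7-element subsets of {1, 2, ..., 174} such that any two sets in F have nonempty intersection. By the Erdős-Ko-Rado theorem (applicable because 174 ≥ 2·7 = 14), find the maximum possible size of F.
max |F| = C(173, 6) = 34110106212

The Erdős-Ko-Rado theorem states: for n ≥ 2k, an intersecting family of k-subsets of an n-element set has size at most C(n − 1, k − 1), with equality for 'star' families {A ⊆ [n] : |A| = k, i ∈ A} (fix an element i). For n = 174, k = 7: C(173, 6) = 34110106212.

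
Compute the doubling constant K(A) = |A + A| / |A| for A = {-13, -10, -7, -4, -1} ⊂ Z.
K = |A + A| / |A| = 9/5

Enumerate A + A = {a + b : a, b ∈ A}. With |A| = 5, there are |A|^2 = 25 ordered sum pairs; collecting distinct values, A + A = {-26, -23, -20, -17, -14, -11, -8, -5, -2}, so |A + A| = 9. Thus K = 9/5. Here |A + A| = 2|A| − 1 = 9, the minimum possible — so K = 9/5 is minimal, which holds iff A is an arithmetic progression.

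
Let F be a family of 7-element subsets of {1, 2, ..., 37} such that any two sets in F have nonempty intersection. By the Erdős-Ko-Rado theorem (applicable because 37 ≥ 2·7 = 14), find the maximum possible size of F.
max |F| = C(36, 6) = 1947792

The Erdős-Ko-Rado theorem states: for n ≥ 2k, an intersecting family of k-subsets of an n-element set has size at most C(n − 1, k − 1), with equality for 'star' families {A ⊆ [n] : |A| = k, i ∈ A} (fix an element i). For n = 37, k = 7: C(36, 6) = 1947792.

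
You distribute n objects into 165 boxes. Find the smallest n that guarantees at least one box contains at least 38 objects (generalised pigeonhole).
n = (38 − 1)·165 + 1 = 6106

By the generalised pigeonhole principle, to guarantee some box contains ≥ r objects we need more than (r − 1) · k objects total. Threshold: n = (r − 1) · k + 1. With r = 38 and k = 165: n = 37 · 165 + 1 = 6105 + 1 = 6106. For n = 6105 = 37 · 165, we can put exactly 37 objects in every box, avoiding 38 in any single one — so 6106 is tight.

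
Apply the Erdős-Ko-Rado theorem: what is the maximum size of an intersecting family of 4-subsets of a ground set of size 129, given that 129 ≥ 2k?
max |F| = C(128, 3) = 341376

The Erdős-Ko-Rado theorem states: for n ≥ 2k, an intersecting family of k-subsets of an n-element set has size at most C(n − 1, k − 1), with equality for 'star' families {A ⊆ [n] : |A| = k, i ∈ A} (fix an element i). For n = 129, k = 4: C(128, 3) = 341376.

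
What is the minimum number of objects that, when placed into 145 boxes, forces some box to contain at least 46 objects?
n = (46 − 1)·145 + 1 = 6526

By the generalised pigeonhole principle, to guarantee some box contains ≥ r objects we need more than (r − 1) · k objects total. Threshold: n = (r − 1) · k + 1. With r = 46 and k = 145: n = 45 · 145 + 1 = 6525 + 1 = 6526. For n = 6525 = 45 · 145, we can put exactly 45 objects in every box, avoiding 46 in any single one — so 6526 is tight.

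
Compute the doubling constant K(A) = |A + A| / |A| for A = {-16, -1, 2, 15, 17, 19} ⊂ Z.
K = |A + A| / |A| = 19/6

Enumerate A + A = {a + b : a, b ∈ A}. With |A| = 6, there are |A|^2 = 36 ordered sum pairs; collecting distinct values, A + A = {-32, -17, -14, -2, -1, 1, 3, 4, 14, 16, 17, 18, 19, 21, 30, 32, 34, 36, 38}, so |A + A| = 19. Thus K = 19/6. For comparison, the minimum possible |A + A| over all 6-element sets is 2·6 − 1 = 11 (so min K = 11/6), attained only by arithmetic progressions.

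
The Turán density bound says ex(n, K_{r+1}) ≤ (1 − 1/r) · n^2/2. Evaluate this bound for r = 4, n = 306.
Turán density bound = (3/4) · 306^2/2 = 70227/2 ≈ 35113.5

Turán's theorem: ex(n, K_{r+1}) is achieved by the complete r-partite Turán graph T(n, r) with parts as balanced as possible, and is at most (1 − 1/r) · n^2/2. For r = 4, n = 306: the density bound is (3/4) · 93636/2 = 70227/2 ≈ 35113.5. The integer-valued extremum is e(T(306, 4)) = 35113, which is strictly less than the density bound 70227/2 since 4 ∤ 306 (the parts of T(306, 4) cannot all be equal).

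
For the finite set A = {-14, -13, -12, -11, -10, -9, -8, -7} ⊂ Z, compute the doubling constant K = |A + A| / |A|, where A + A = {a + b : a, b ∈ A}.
K = |A + A| / |A| = 15/8

Enumerate A + A = {a + b : a, b ∈ A}. With |A| = 8, there are |A|^2 = 64 ordered sum pairs; collecting distinct values, A + A = {-28, -27, -26, -25, -24, -23, -22, -21, -20, -19, -18, -17, -16, -15, -14}, so |A + A| = 15. Thus K = 15/8. Here |A + A| = 2|A| − 1 = 15, the minimum possible — so K = 15/8 is minimal, which holds iff A is an arithmetic progression.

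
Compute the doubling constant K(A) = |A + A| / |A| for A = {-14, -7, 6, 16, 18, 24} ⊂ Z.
K = |A + A| / |A| = 21/6 = 7/2

Enumerate A + A = {a + b : a, b ∈ A}. With |A| = 6, there are |A|^2 = 36 ordered sum pairs; collecting distinct values, A + A = {-28, -21, -14, -8, -1, 2, 4, 9, 10, 11, 12, 17, 22, 24, 30, 32, 34, 36, 40, 42, 48}, so |A + A| = 21. Thus K = 21/6 = 7/2. For comparison, the minimum possible |A + A| over all 6-element sets is 2·6 − 1 = 11 (so min K = 11/6), attained only by arithmetic progressions.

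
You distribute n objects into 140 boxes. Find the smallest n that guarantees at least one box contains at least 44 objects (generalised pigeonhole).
n = (44 − 1)·140 + 1 = 6021

By the generalised pigeonhole principle, to guarantee some box contains ≥ r objects we need more than (r − 1) · k objects total. Threshold: n = (r − 1) · k + 1. With r = 44 and k = 140: n = 43 · 140 + 1 = 6020 + 1 = 6021. For n = 6020 = 43 · 140, we can put exactly 43 objects in every box, avoiding 44 in any single one — so 6021 is tight.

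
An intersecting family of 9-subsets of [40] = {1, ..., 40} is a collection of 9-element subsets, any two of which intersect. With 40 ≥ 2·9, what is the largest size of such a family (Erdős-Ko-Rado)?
max |F| = C(39, 8) = 61523748

The Erdős-Ko-Rado theorem states: for n ≥ 2k, an intersecting family of k-subsets of an n-element set has size at most C(n − 1, k − 1), with equality for 'star' families {A ⊆ [n] : |A| = k, i ∈ A} (fix an element i). For n = 40, k = 9: C(39, 8) = 61523748.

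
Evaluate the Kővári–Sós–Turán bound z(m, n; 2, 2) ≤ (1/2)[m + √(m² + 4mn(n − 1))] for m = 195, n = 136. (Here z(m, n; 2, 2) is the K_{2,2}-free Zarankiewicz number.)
z(195, 136; 2, 2) ≤ (1/2)[195 + √(195² + 4·195·136·135)] = (1/2)[195 + √14358825] = 1992.152

Kővári–Sós–Turán: let r_1, ..., r_195 be the row sums and z = Σ r_i the total number of 1s. Each pair of columns can share at most one row with both entries 1 (else a 2×2 all-ones block appears), so Σ_i C(r_i, 2) ≤ C(136, 2) = 9180. By convexity Σ_i C(r_i, 2) ≥ 195·C(z/195, 2) = z(z − 195)/(2·195), giving z² − 195z − 195·136·135 ≤ 0 and hence z ≤ (1/2)[195 + √(38025 + 4·3580200)] = (1/2)[195 + √14358825] ≈ (1/2)(195 + 3789.304) = 1992.152.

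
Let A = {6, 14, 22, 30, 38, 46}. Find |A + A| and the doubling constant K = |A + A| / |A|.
K = |A + A| / |A| = 11/6

Enumerate A + A = {a + b : a, b ∈ A}. With |A| = 6, there are |A|^2 = 36 ordered sum pairs; collecting distinct values, A + A = {12, 20, 28, 36, 44, 52, 60, 68, 76, 84, 92}, so |A + A| = 11. Thus K = 11/6. Here |A + A| = 2|A| − 1 = 11, the minimum possible — so K = 11/6 is minimal, which holds iff A is an arithmetic progression.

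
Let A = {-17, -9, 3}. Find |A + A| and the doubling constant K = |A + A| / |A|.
K = |A + A| / |A| = 6/3 = 2

Enumerate A + A = {a + b : a, b ∈ A}. With |A| = 3, there are |A|^2 = 9 ordered sum pairs; collecting distinct values, A + A = {-34, -26, -18, -14, -6, 6}, so |A + A| = 6. Thus K = 6/3 = 2. For comparison, the minimum possible |A + A| over all 3-element sets is 2·3 − 1 = 5 (so min K = 5/3), attained only by arithmetic progressions.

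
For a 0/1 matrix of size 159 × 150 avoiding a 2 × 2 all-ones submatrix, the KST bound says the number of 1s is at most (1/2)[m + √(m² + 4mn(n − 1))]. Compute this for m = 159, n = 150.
z(159, 150; 2, 2) ≤ (1/2)[159 + √(159² + 4·159·150·149)] = (1/2)[159 + √14239881] = 1966.2883

Kővári–Sós–Turán: let r_1, ..., r_159 be the row sums and z = Σ r_i the total number of 1s. Each pair of columns can share at most one row with both entries 1 (else a 2×2 all-ones block appears), so Σ_i C(r_i, 2) ≤ C(150, 2) = 11175. By convexity Σ_i C(r_i, 2) ≥ 159·C(z/159, 2) = z(z − 159)/(2·159), giving z² − 159z − 159·150·149 ≤ 0 and hence z ≤ (1/2)[159 + √(25281 + 4·3553650)] = (1/2)[159 + √14239881] ≈ (1/2)(159 + 3773.5767) = 1966.2883.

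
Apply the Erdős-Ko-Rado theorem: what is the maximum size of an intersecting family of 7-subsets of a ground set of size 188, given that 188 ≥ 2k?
max |F| = C(187, 6) = 54768908194

Erdős-Ko-Rado (1961): when n ≥ 2k, max |F| = C(n−1, k−1). The bound is attained by the star {A : i ∈ A} for any fixed i ∈ [n]. Here C(188−1, 7−1) = C(187, 6) = 54768908194.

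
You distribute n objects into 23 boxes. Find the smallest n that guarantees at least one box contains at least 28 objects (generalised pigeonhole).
n = (28 − 1)·23 + 1 = 622

By the generalised pigeonhole principle, to guarantee some box contains ≥ r objects we need more than (r − 1) · k objects total. Threshold: n = (r − 1) · k + 1. With r = 28 and k = 23: n = 27 · 23 + 1 = 621 + 1 = 622. For n = 621 = 27 · 23, we can put exactly 27 objects in every box, avoiding 28 in any single one — so 622 is tight.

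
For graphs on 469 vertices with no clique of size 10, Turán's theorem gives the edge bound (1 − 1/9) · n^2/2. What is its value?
Turán density bound = (8/9) · 469^2/2 = 879844/9 ≈ 97760.4444

Turán's theorem: ex(n, K_{r+1}) is achieved by the complete r-partite Turán graph T(n, r) with parts as balanced as possible, and is at most (1 − 1/r) · n^2/2. For r = 9, n = 469: the density bound is (8/9) · 219961/2 = 879844/9 ≈ 97760.4444. The integer-valued extremum is e(T(469, 9)) = 97760, which is strictly less than the density bound 879844/9 since 9 ∤ 469 (the parts of T(469, 9) cannot all be equal).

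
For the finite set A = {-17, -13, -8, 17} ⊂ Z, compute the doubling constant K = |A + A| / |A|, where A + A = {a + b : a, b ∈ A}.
K = |A + A| / |A| = 10/4 = 5/2

Enumerate A + A = {a + b : a, b ∈ A}. With |A| = 4, there are |A|^2 = 16 ordered sum pairs; collecting distinct values, A + A = {-34, -30, -26, -25, -21, -16, 0, 4, 9, 34}, so |A + A| = 10. Thus K = 10/4 = 5/2. For comparison, the minimum possible |A + A| over all 4-element sets is 2·4 − 1 = 7 (so min K = 7/4), attained only by arithmetic progressions.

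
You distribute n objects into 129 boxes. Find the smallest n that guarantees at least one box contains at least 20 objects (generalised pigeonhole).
n = (20 − 1)·129 + 1 = 2452

By the generalised pigeonhole principle, to guarantee some box contains ≥ r objects we need more than (r − 1) · k objects total. Threshold: n = (r − 1) · k + 1. With r = 20 and k = 129: n = 19 · 129 + 1 = 2451 + 1 = 2452. For n = 2451 = 19 · 129, we can put exactly 19 objects in every box, avoiding 20 in any single one — so 2452 is tight.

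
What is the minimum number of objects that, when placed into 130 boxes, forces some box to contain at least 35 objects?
n = (35 − 1)·130 + 1 = 4421

By the generalised pigeonhole principle, to guarantee some box contains ≥ r objects we need more than (r − 1) · k objects total. Threshold: n = (r − 1) · k + 1. With r = 35 and k = 130: n = 34 · 130 + 1 = 4420 + 1 = 4421. For n = 4420 = 34 · 130, we can put exactly 34 objects in every box, avoiding 35 in any single one — so 4421 is tight.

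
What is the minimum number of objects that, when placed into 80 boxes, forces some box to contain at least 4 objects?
n = (4 − 1)·80 + 1 = 241

By the generalised pigeonhole principle, to guarantee some box contains ≥ r objects we need more than (r − 1) · k objects total. Threshold: n = (r − 1) · k + 1. With r = 4 and k = 80: n = 3 · 80 + 1 = 240 + 1 = 241. For n = 240 = 3 · 80, we can put exactly 3 objects in every box, avoiding 4 in any single one — so 241 is tight.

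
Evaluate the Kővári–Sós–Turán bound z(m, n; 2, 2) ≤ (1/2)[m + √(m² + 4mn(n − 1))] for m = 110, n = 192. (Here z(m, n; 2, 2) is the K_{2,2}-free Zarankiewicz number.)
z(110, 192; 2, 2) ≤ (1/2)[110 + √(110² + 4·110·192·191)] = (1/2)[110 + √16147780] = 2064.215

Kővári–Sós–Turán: let r_1, ..., r_110 be the row sums and z = Σ r_i the total number of 1s. Each pair of columns can share at most one row with both entries 1 (else a 2×2 all-ones block appears), so Σ_i C(r_i, 2) ≤ C(192, 2) = 18336. By convexity Σ_i C(r_i, 2) ≥ 110·C(z/110, 2) = z(z − 110)/(2·110), giving z² − 110z − 110·192·191 ≤ 0 and hence z ≤ (1/2)[110 + √(12100 + 4·4033920)] = (1/2)[110 + √16147780] ≈ (1/2)(110 + 4018.43) = 2064.215.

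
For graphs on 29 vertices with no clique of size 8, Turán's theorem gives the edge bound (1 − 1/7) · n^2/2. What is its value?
Turán density bound = (6/7) · 29^2/2 = 2523/7 ≈ 360.4286

Turán's theorem: ex(n, K_{r+1}) is achieved by the complete r-partite Turán graph T(n, r) with parts as balanced as possible, and is at most (1 − 1/r) · n^2/2. For r = 7, n = 29: the density bound is (6/7) · 841/2 = 2523/7 ≈ 360.4286. The integer-valued extremum is e(T(29, 7)) = 360, which is strictly less than the density bound 2523/7 since 7 ∤ 29 (the parts of T(29, 7) cannot all be equal).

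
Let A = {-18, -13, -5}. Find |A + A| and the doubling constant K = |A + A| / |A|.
K = |A + A| / |A| = 6/3 = 2

Enumerate A + A = {a + b : a, b ∈ A}. With |A| = 3, there are |A|^2 = 9 ordered sum pairs; collecting distinct values, A + A = {-36, -31, -26, -23, -18, -10}, so |A + A| = 6. Thus K = 6/3 = 2. For comparison, the minimum possible |A + A| over all 3-element sets is 2·3 − 1 = 5 (so min K = 5/3), attained only by arithmetic progressions.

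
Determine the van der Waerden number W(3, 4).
W(3, 4) = 293

This is a classical value, W(3, 4) = 293, established by combining an explicit 3-colouring of {1, ..., 292} with no monochromatic 4-AP (giving the lower bound W(3, 4) > 292) and a finite case analysis / exhaustive computer search showing every 3-colouring of {1, ..., 293} has such an AP.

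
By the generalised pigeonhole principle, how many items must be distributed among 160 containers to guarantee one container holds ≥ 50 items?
n = (50 − 1)·160 + 1 = 7841

By the generalised pigeonhole principle, to guarantee some box contains ≥ r objects we need more than (r − 1) · k objects total. Threshold: n = (r − 1) · k + 1. With r = 50 and k = 160: n = 49 · 160 + 1 = 7840 + 1 = 7841. For n = 7840 = 49 · 160, we can put exactly 49 objects in every box, avoiding 50 in any single one — so 7841 is tight.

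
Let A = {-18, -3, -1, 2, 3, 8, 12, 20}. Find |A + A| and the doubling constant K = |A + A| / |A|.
K = |A + A| / |A| = 32/8 = 4

Enumerate A + A = {a + b : a, b ∈ A}. With |A| = 8, there are |A|^2 = 64 ordered sum pairs; collecting distinct values, A + A = {-36, -21, -19, -16, -15, -10, -6, -4, -2, -1, 0, 1, 2, 4, 5, 6, 7, 9, 10, 11, 14, 15, 16, 17, 19, 20, 22, 23, 24, 28, 32, 40}, so |A + A| = 32. Thus K = 32/8 = 4. For comparison, the minimum possible |A + A| over all 8-element sets is 2·8 − 1 = 15 (so min K = 15/8), attained only by arithmetic progressions.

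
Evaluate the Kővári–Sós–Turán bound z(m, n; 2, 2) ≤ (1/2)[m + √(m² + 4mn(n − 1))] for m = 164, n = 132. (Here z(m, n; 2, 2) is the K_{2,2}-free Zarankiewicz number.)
z(164, 132; 2, 2) ≤ (1/2)[164 + √(164² + 4·164·132·131)] = (1/2)[164 + √11370448] = 1768.0047

Kővári–Sós–Turán: let r_1, ..., r_164 be the row sums and z = Σ r_i the total number of 1s. Each pair of columns can share at most one row with both entries 1 (else a 2×2 all-ones block appears), so Σ_i C(r_i, 2) ≤ C(132, 2) = 8646. By convexity Σ_i C(r_i, 2) ≥ 164·C(z/164, 2) = z(z − 164)/(2·164), giving z² − 164z − 164·132·131 ≤ 0 and hence z ≤ (1/2)[164 + √(26896 + 4·2835888)] = (1/2)[164 + √11370448] ≈ (1/2)(164 + 3372.0095) = 1768.0047.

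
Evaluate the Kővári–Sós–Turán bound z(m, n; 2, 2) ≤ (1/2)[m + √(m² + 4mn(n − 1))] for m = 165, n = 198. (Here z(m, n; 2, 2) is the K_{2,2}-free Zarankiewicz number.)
z(165, 198; 2, 2) ≤ (1/2)[165 + √(165² + 4·165·198·197)] = (1/2)[165 + √25771185] = 2620.7664

Kővári–Sós–Turán: let r_1, ..., r_165 be the row sums and z = Σ r_i the total number of 1s. Each pair of columns can share at most one row with both entries 1 (else a 2×2 all-ones block appears), so Σ_i C(r_i, 2) ≤ C(198, 2) = 19503. By convexity Σ_i C(r_i, 2) ≥ 165·C(z/165, 2) = z(z − 165)/(2·165), giving z² − 165z − 165·198·197 ≤ 0 and hence z ≤ (1/2)[165 + √(27225 + 4·6435990)] = (1/2)[165 + √25771185] ≈ (1/2)(165 + 5076.5328) = 2620.7664.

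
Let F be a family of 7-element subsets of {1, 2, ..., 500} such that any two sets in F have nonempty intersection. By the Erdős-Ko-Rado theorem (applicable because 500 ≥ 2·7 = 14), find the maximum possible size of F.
max |F| = C(499, 6) = 20804994486276

The Erdős-Ko-Rado theorem states: for n ≥ 2k, an intersecting family of k-subsets of an n-element set has size at most C(n − 1, k − 1), with equality for 'star' families {A ⊆ [n] : |A| = k, i ∈ A} (fix an element i). For n = 500, k = 7: C(499, 6) = 20804994486276.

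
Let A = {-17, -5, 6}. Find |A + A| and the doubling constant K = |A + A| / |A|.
K = |A + A| / |A| = 6/3 = 2

Enumerate A + A = {a + b : a, b ∈ A}. With |A| = 3, there are |A|^2 = 9 ordered sum pairs; collecting distinct values, A + A = {-34, -22, -11, -10, 1, 12}, so |A + A| = 6. Thus K = 6/3 = 2. For comparison, the minimum possible |A + A| over all 3-element sets is 2·3 − 1 = 5 (so min K = 5/3), attained only by arithmetic progressions.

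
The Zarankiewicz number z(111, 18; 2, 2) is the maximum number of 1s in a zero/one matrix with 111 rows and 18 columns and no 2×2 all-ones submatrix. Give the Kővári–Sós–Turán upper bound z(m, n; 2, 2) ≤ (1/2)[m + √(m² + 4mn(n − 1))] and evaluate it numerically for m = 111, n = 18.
z(111, 18; 2, 2) ≤ (1/2)[111 + √(111² + 4·111·18·17)] = (1/2)[111 + √148185] = 247.974

Kővári–Sós–Turán: let r_1, ..., r_111 be the row sums and z = Σ r_i the total number of 1s. Each pair of columns can share at most one row with both entries 1 (else a 2×2 all-ones block appears), so Σ_i C(r_i, 2) ≤ C(18, 2) = 153. By convexity Σ_i C(r_i, 2) ≥ 111·C(z/111, 2) = z(z − 111)/(2·111), giving z² − 111z − 111·18·17 ≤ 0 and hence z ≤ (1/2)[111 + √(12321 + 4·33966)] = (1/2)[111 + √148185] ≈ (1/2)(111 + 384.948) = 247.974.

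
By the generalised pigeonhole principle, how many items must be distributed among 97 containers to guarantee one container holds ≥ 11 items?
n = (11 − 1)·97 + 1 = 971

By the generalised pigeonhole principle, to guarantee some box contains ≥ r objects we need more than (r − 1) · k objects total. Threshold: n = (r − 1) · k + 1. With r = 11 and k = 97: n = 10 · 97 + 1 = 970 + 1 = 971. For n = 970 = 10 · 97, we can put exactly 10 objects in every box, avoiding 11 in any single one — so 971 is tight.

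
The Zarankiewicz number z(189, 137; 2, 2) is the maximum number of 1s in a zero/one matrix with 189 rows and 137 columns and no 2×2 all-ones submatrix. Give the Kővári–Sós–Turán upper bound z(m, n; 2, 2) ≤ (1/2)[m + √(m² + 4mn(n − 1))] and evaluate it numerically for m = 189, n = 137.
z(189, 137; 2, 2) ≤ (1/2)[189 + √(189² + 4·189·137·136)] = (1/2)[189 + √14121513] = 1973.4301

Kővári–Sós–Turán: let r_1, ..., r_189 be the row sums and z = Σ r_i the total number of 1s. Each pair of columns can share at most one row with both entries 1 (else a 2×2 all-ones block appears), so Σ_i C(r_i, 2) ≤ C(137, 2) = 9316. By convexity Σ_i C(r_i, 2) ≥ 189·C(z/189, 2) = z(z − 189)/(2·189), giving z² − 189z − 189·137·136 ≤ 0 and hence z ≤ (1/2)[189 + √(35721 + 4·3521448)] = (1/2)[189 + √14121513] ≈ (1/2)(189 + 3757.8602) = 1973.4301.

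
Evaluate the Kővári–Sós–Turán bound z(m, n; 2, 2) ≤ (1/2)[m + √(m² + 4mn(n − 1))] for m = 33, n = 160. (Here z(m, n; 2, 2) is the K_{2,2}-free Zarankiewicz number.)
z(33, 160; 2, 2) ≤ (1/2)[33 + √(33² + 4·33·160·159)] = (1/2)[33 + √3359169] = 932.9018

Kővári–Sós–Turán: let r_1, ..., r_33 be the row sums and z = Σ r_i the total number of 1s. Each pair of columns can share at most one row with both entries 1 (else a 2×2 all-ones block appears), so Σ_i C(r_i, 2) ≤ C(160, 2) = 12720. By convexity Σ_i C(r_i, 2) ≥ 33·C(z/33, 2) = z(z − 33)/(2·33), giving z² − 33z − 33·160·159 ≤ 0 and hence z ≤ (1/2)[33 + √(1089 + 4·839520)] = (1/2)[33 + √3359169] ≈ (1/2)(33 + 1832.8036) = 932.9018.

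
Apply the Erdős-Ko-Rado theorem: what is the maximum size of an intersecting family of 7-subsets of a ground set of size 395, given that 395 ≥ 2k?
max |F| = C(394, 6) = 5000728869682

The Erdős-Ko-Rado theorem states: for n ≥ 2k, an intersecting family of k-subsets of an n-element set has size at most C(n − 1, k − 1), with equality for 'star' families {A ⊆ [n] : |A| = k, i ∈ A} (fix an element i). For n = 395, k = 7: C(394, 6) = 5000728869682.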